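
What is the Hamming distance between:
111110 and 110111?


XOR: 001001
Count of 1s: 2

2


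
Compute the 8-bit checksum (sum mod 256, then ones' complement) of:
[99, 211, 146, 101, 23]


Sum = 580 mod 256 = 68
Complement = 187

187


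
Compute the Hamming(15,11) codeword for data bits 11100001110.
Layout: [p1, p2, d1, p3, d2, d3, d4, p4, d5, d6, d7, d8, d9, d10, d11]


Parity bits: p1=1, p2=1, p3=1, p4=1

111111010001110


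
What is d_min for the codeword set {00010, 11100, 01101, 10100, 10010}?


Comparing all pairs, minimum distance: 1
Can detect 0 errors, correct 0 errors

1


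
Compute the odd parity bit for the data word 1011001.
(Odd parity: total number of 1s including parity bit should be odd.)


Number of 1s in data: 4
Parity bit: 1

1


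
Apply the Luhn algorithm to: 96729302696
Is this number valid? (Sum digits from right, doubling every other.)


Luhn sum = 63
63 mod 10 = 3

Invalid (Luhn sum mod 10 = 3)


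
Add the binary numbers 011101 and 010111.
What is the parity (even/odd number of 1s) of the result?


011101 = 29
010111 = 23
Sum = 52 = 110100
1s count = 3

odd parity (3 ones in 110100)


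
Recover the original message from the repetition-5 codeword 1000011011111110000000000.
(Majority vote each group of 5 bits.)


Groups: 10000, 11011, 11111, 00000, 00000
Majority votes: 01100

01100


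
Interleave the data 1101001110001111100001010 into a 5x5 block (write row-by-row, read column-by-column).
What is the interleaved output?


Matrix:
  11010
  01110
  00111
  11000
  01010
Read columns: 1001011011011001110100100

1001011011011001110100100


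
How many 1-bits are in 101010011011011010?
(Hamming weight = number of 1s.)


Counting 1s in 101010011011011010

10


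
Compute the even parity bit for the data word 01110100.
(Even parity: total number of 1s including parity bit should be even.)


Number of 1s in data: 4
Parity bit: 0

0


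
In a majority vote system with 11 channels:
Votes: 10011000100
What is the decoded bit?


Ones: 4 out of 11
Threshold: 6

0 (4/11 voted 1)


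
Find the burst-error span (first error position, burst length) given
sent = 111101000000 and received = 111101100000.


XOR: 000000100000

Burst at position 6, length 1


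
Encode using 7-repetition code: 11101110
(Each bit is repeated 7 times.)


Each bit -> 7 copies

11111111111111111111100000001111111111111111111110000000


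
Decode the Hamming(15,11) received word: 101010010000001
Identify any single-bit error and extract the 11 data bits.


Syndrome = 0: no error detected

Data: 11000000001 (no errors)


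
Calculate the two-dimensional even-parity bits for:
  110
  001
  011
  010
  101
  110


Row parities: 010100
Column parities: 101

Row P: 010100, Col P: 101, Corner: 0


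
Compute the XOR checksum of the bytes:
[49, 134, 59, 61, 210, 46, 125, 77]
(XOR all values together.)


XOR chain: 49 ^ 134 ^ 59 ^ 61 ^ 210 ^ 46 ^ 125 ^ 77 = 125

125


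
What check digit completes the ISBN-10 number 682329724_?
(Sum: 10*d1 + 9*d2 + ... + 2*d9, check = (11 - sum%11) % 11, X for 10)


Weighted sum: 268
268 mod 11 = 4

Check digit: 7


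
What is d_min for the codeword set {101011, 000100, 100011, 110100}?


Comparing all pairs, minimum distance: 1
Can detect 0 errors, correct 0 errors

1


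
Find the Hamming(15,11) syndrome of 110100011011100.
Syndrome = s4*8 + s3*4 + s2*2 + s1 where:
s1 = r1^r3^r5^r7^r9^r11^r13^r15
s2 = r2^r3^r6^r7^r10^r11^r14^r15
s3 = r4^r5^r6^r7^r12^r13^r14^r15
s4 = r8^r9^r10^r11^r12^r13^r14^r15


s1=0, s2=0, s3=1, s4=1

Syndrome = 12 (error at position 12)


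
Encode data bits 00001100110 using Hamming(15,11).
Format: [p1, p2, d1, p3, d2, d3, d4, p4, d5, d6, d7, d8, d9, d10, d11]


Parity bits: p1=0, p2=0, p3=0, p4=0

000000001100110


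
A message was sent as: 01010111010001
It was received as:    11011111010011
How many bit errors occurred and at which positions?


XOR: 10001000000010

3 error(s) at position(s): 0, 4, 12


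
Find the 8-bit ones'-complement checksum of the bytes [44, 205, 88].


Sum = 337 mod 256 = 81
Complement = 174

174


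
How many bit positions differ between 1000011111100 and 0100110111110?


XOR: 1100101000010
Count of 1s: 5

5


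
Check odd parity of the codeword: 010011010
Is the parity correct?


Number of 1s: 4

No, parity error (4 ones)


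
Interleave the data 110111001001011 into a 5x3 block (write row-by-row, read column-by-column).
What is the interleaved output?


Matrix:
  110
  111
  001
  001
  011
Read columns: 110001100101111

110001100101111


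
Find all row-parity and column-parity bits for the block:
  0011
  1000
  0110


Row parities: 010
Column parities: 1101

Row P: 010, Col P: 1101, Corner: 1


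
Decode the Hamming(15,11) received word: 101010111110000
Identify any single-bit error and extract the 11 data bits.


Syndrome = 0: no error detected

Data: 11011110000 (no errors)


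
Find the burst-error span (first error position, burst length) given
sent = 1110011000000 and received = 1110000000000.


XOR: 0000011000000

Burst at position 5, length 2


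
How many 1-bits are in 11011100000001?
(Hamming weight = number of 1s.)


Counting 1s in 11011100000001

6


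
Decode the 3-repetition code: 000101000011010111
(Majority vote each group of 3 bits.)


Groups: 000, 101, 000, 011, 010, 111
Majority votes: 010101

010101


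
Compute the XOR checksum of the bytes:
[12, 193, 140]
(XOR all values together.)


XOR chain: 12 ^ 193 ^ 140 = 65

65


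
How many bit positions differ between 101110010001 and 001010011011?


XOR: 100100001010
Count of 1s: 4

4


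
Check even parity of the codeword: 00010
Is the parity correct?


Number of 1s: 1

No, parity error (1 ones)


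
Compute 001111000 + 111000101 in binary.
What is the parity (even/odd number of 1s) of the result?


001111000 = 120
111000101 = 453
Sum = 573 = 1000111101
1s count = 6

even parity (6 ones in 1000111101)


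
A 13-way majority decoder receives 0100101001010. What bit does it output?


Ones: 5 out of 13
Threshold: 7

0 (5/13 voted 1)


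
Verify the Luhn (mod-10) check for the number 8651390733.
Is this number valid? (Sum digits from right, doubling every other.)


Luhn sum = 46
46 mod 10 = 6

Invalid (Luhn sum mod 10 = 6)


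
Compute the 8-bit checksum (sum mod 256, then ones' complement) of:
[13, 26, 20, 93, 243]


Sum = 395 mod 256 = 139
Complement = 116

116


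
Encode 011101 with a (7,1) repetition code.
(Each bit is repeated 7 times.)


Each bit -> 7 copies

000000011111111111111111111100000001111111


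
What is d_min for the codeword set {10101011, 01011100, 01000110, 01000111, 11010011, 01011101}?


Comparing all pairs, minimum distance: 1
Can detect 0 errors, correct 0 errors

1


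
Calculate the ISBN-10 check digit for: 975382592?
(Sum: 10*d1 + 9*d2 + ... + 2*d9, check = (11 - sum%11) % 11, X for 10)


Weighted sum: 323
323 mod 11 = 4

Check digit: 7


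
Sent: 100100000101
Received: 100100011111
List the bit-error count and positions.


XOR: 000000011010

3 error(s) at position(s): 7, 8, 10


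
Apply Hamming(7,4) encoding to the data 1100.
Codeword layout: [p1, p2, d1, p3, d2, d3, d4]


Parity bits: p1=0, p2=1, p3=1

0111100


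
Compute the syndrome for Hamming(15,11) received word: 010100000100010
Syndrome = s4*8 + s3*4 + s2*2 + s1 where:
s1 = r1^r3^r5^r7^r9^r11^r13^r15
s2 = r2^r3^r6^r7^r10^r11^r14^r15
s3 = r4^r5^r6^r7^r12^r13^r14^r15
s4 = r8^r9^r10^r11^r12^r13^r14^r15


s1=0, s2=1, s3=0, s4=0

Syndrome = 2 (error at position 2)


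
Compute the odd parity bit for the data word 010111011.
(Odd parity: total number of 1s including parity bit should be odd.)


Number of 1s in data: 6
Parity bit: 1

1


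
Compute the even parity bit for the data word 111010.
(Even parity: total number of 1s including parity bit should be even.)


Number of 1s in data: 4
Parity bit: 0

0


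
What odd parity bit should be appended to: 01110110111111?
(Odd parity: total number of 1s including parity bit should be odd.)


Number of 1s in data: 11
Parity bit: 0

0


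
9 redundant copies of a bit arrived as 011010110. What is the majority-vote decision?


Ones: 5 out of 9
Threshold: 5

1 (5/9 voted 1)


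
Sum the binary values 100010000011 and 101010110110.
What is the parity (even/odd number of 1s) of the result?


100010000011 = 2179
101010110110 = 2742
Sum = 4921 = 1001100111001
1s count = 7

odd parity (7 ones in 1001100111001)


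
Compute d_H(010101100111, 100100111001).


XOR: 110001011110
Count of 1s: 7

7


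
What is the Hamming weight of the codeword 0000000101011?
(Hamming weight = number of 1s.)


Counting 1s in 0000000101011

4


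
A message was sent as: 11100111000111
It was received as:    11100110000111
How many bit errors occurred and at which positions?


XOR: 00000001000000

1 error(s) at position(s): 7


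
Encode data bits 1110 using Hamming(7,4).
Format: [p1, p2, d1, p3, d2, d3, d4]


Parity bits: p1=0, p2=0, p3=0

0010110


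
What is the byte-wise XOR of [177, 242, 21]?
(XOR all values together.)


XOR chain: 177 ^ 242 ^ 21 = 86

86


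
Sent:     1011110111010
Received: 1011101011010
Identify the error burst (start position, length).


XOR: 0000011100000

Burst at position 5, length 3


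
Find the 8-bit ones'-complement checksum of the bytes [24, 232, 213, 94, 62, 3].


Sum = 628 mod 256 = 116
Complement = 139

139


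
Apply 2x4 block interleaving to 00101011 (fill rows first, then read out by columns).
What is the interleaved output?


Matrix:
  0010
  1011
Read columns: 01001101

01001101


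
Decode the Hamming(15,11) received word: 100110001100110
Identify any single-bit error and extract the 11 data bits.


Syndrome = 0: no error detected

Data: 01001100110 (no errors)


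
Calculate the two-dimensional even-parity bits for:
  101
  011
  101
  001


Row parities: 0001
Column parities: 010

Row P: 0001, Col P: 010, Corner: 1


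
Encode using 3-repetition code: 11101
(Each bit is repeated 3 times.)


Each bit -> 3 copies

111111111000111


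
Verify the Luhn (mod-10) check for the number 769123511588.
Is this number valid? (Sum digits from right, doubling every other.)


Luhn sum = 52
52 mod 10 = 2

Invalid (Luhn sum mod 10 = 2)


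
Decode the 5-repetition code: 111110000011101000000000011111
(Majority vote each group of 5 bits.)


Groups: 11111, 00000, 11101, 00000, 00000, 11111
Majority votes: 101001

101001


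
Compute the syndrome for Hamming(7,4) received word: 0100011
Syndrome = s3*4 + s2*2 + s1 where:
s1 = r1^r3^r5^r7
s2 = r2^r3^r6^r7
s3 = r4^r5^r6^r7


s1=1, s2=1, s3=0

Syndrome = 3 (error at position 3)


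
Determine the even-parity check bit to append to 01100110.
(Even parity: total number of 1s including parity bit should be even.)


Number of 1s in data: 4
Parity bit: 0

0


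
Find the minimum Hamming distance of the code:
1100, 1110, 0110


Comparing all pairs, minimum distance: 1
Can detect 0 errors, correct 0 errors

1


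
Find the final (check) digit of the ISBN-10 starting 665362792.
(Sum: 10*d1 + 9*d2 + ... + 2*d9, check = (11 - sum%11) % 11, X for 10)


Weighted sum: 280
280 mod 11 = 5

Check digit: 6


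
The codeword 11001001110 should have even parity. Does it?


Number of 1s: 6

Yes, parity is correct (6 ones)


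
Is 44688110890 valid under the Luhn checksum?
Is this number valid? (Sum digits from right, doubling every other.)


Luhn sum = 53
53 mod 10 = 3

Invalid (Luhn sum mod 10 = 3)


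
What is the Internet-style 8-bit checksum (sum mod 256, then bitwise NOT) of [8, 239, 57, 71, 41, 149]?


Sum = 565 mod 256 = 53
Complement = 202

202


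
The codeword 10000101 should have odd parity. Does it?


Number of 1s: 3

Yes, parity is correct (3 ones)


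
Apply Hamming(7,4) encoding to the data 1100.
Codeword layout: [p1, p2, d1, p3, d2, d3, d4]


Parity bits: p1=0, p2=1, p3=1

0111100


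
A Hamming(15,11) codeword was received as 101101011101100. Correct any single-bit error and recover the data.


Syndrome = 10: error at position 10

Data: 10101001100 (corrected bit 10)


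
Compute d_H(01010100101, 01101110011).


XOR: 00111010110
Count of 1s: 6

6


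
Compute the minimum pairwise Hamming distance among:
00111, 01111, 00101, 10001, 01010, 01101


Comparing all pairs, minimum distance: 1
Can detect 0 errors, correct 0 errors

1


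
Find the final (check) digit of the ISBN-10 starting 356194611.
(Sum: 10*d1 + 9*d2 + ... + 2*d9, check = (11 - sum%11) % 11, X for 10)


Weighted sum: 233
233 mod 11 = 2

Check digit: 9


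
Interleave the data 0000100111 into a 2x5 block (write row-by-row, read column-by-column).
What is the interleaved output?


Matrix:
  00001
  00111
Read columns: 0000010111

0000010111


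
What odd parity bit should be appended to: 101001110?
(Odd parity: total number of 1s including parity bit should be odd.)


Number of 1s in data: 5
Parity bit: 0

0


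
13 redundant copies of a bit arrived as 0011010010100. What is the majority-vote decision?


Ones: 5 out of 13
Threshold: 7

0 (5/13 voted 1)


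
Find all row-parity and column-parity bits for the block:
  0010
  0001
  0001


Row parities: 111
Column parities: 0010

Row P: 111, Col P: 0010, Corner: 1


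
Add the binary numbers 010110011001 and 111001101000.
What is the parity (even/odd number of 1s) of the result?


010110011001 = 1433
111001101000 = 3688
Sum = 5121 = 1010000000001
1s count = 3

odd parity (3 ones in 1010000000001)


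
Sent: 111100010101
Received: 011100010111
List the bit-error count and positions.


XOR: 100000000010

2 error(s) at position(s): 0, 10


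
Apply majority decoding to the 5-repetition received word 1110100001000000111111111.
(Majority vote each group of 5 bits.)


Groups: 11101, 00001, 00000, 01111, 11111
Majority votes: 10011

10011


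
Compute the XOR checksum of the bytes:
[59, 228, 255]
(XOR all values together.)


XOR chain: 59 ^ 228 ^ 255 = 32

32


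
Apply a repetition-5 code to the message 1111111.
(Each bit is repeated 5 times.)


Each bit -> 5 copies

11111111111111111111111111111111111


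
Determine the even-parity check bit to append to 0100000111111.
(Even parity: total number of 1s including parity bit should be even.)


Number of 1s in data: 7
Parity bit: 1

1


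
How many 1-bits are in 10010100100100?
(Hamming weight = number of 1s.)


Counting 1s in 10010100100100

5


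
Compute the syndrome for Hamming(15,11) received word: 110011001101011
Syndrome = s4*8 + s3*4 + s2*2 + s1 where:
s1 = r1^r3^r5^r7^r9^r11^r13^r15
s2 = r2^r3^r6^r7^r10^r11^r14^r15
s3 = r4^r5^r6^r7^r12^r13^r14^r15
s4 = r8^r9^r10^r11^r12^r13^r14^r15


s1=0, s2=1, s3=1, s4=1

Syndrome = 14 (error at position 14)


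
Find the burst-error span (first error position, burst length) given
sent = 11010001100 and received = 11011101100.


XOR: 00001100000

Burst at position 4, length 2


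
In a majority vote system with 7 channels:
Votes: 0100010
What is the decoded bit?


Ones: 2 out of 7
Threshold: 4

0 (2/7 voted 1)


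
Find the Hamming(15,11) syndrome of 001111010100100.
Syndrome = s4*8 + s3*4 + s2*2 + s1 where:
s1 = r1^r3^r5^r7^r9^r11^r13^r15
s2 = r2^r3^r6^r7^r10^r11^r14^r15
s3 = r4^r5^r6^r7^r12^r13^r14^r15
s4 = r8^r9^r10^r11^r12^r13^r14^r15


s1=1, s2=1, s3=0, s4=1

Syndrome = 11 (error at position 11)


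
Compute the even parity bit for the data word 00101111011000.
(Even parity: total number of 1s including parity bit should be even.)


Number of 1s in data: 7
Parity bit: 1

1


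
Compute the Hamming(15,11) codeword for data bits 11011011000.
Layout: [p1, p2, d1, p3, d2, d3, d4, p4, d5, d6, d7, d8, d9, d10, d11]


Parity bits: p1=1, p2=1, p3=1, p4=1

111110111011000


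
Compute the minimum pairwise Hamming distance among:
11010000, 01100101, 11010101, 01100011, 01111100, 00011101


Comparing all pairs, minimum distance: 2
Can detect 1 errors, correct 0 errors

2


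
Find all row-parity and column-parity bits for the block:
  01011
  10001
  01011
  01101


Row parities: 1011
Column parities: 11100

Row P: 1011, Col P: 11100, Corner: 1


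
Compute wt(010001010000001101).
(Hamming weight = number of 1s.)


Counting 1s in 010001010000001101

6


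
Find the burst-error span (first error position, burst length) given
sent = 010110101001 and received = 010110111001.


XOR: 000000010000

Burst at position 7, length 1


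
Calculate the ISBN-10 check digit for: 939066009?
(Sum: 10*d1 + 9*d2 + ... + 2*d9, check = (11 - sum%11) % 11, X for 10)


Weighted sum: 273
273 mod 11 = 9

Check digit: 2


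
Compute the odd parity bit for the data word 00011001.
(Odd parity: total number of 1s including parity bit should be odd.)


Number of 1s in data: 3
Parity bit: 0

0


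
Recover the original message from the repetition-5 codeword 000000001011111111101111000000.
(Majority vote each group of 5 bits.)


Groups: 00000, 00010, 11111, 11110, 11110, 00000
Majority votes: 001110

001110


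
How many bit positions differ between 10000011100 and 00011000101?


XOR: 10011011001
Count of 1s: 6

6


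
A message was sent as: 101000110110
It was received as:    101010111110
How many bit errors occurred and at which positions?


XOR: 000010001000

2 error(s) at position(s): 4, 8


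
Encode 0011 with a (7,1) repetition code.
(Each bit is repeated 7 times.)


Each bit -> 7 copies

0000000000000011111111111111


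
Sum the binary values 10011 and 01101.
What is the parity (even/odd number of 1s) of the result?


10011 = 19
01101 = 13
Sum = 32 = 100000
1s count = 1

odd parity (1 ones in 100000)


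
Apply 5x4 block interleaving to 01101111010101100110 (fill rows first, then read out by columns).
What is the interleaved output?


Matrix:
  0110
  1111
  0101
  0110
  0110
Read columns: 01000111111101101100

01000111111101101100


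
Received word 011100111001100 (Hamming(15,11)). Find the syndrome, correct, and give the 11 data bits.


Syndrome = 2: error at position 2

Data: 10011001100 (corrected bit 2)


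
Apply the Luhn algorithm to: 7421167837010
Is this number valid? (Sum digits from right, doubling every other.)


Luhn sum = 47
47 mod 10 = 7

Invalid (Luhn sum mod 10 = 7)


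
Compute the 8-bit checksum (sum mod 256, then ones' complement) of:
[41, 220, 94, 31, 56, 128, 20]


Sum = 590 mod 256 = 78
Complement = 177

177


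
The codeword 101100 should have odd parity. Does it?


Number of 1s: 3

Yes, parity is correct (3 ones)


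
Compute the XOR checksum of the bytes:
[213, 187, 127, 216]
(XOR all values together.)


XOR chain: 213 ^ 187 ^ 127 ^ 216 = 201

201


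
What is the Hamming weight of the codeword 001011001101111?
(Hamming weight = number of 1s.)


Counting 1s in 001011001101111

9


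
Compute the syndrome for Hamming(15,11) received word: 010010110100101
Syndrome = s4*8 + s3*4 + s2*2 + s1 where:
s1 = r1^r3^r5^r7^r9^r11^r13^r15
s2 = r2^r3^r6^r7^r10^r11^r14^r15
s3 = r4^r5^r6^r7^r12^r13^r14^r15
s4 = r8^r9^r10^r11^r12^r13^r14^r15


s1=0, s2=0, s3=0, s4=0

Syndrome = 0 (no error)


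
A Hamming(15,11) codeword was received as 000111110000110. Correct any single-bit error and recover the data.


Syndrome = 11: error at position 11

Data: 01110010110 (corrected bit 11)


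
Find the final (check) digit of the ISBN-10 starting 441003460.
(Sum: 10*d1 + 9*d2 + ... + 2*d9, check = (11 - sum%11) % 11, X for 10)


Weighted sum: 133
133 mod 11 = 1

Check digit: X


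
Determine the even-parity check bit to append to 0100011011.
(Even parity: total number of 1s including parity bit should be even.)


Number of 1s in data: 5
Parity bit: 1

1


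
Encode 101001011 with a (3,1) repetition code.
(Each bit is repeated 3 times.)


Each bit -> 3 copies

111000111000000111000111111


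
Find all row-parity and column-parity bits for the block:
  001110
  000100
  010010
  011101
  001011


Row parities: 11001
Column parities: 001110

Row P: 11001, Col P: 001110, Corner: 1


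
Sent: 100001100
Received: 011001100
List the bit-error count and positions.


XOR: 111000000

3 error(s) at position(s): 0, 1, 2


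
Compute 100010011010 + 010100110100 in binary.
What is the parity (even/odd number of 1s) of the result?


100010011010 = 2202
010100110100 = 1332
Sum = 3534 = 110111001110
1s count = 8

even parity (8 ones in 110111001110)


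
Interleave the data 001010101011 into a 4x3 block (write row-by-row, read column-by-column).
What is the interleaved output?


Matrix:
  001
  010
  101
  011
Read columns: 001001011011

001001011011


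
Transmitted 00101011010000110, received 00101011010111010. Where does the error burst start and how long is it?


XOR: 00000000000111100

Burst at position 11, length 4


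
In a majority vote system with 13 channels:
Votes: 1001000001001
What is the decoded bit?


Ones: 4 out of 13
Threshold: 7

0 (4/13 voted 1)


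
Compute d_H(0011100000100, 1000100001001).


XOR: 1011000001101
Count of 1s: 6

6


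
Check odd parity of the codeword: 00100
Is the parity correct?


Number of 1s: 1

Yes, parity is correct (1 ones)


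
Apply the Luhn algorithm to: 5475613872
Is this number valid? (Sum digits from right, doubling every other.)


Luhn sum = 40
40 mod 10 = 0

Valid (Luhn sum mod 10 = 0)


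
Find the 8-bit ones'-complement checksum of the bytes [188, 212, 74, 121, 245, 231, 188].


Sum = 1259 mod 256 = 235
Complement = 20

20


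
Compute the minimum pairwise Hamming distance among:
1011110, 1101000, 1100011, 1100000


Comparing all pairs, minimum distance: 1
Can detect 0 errors, correct 0 errors

1


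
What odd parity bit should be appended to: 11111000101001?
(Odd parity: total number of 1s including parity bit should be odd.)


Number of 1s in data: 8
Parity bit: 1

1


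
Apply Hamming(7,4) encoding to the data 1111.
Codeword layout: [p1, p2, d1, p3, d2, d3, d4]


Parity bits: p1=1, p2=1, p3=1

1111111


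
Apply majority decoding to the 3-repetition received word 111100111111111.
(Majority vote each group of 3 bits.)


Groups: 111, 100, 111, 111, 111
Majority votes: 10111

10111


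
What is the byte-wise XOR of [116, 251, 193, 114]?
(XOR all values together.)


XOR chain: 116 ^ 251 ^ 193 ^ 114 = 60

60


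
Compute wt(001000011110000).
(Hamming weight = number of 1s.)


Counting 1s in 001000011110000

5


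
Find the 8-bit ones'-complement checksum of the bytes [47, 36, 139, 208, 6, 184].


Sum = 620 mod 256 = 108
Complement = 147

147


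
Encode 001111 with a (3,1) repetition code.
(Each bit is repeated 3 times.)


Each bit -> 3 copies

000000111111111111


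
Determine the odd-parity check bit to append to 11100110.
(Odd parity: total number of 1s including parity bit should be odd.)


Number of 1s in data: 5
Parity bit: 0

0


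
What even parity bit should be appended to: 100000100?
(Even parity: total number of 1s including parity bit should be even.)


Number of 1s in data: 2
Parity bit: 0

0


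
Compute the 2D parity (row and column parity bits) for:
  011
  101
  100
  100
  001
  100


Row parities: 001111
Column parities: 011

Row P: 001111, Col P: 011, Corner: 0


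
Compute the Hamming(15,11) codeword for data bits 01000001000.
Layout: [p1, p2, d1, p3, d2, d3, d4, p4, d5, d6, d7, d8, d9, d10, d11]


Parity bits: p1=1, p2=0, p3=0, p4=1

100010010001000


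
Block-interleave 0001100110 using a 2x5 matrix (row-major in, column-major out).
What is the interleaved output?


Matrix:
  00011
  00110
Read columns: 0000011110

0000011110


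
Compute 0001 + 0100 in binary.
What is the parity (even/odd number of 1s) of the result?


0001 = 1
0100 = 4
Sum = 5 = 101
1s count = 2

even parity (2 ones in 101)


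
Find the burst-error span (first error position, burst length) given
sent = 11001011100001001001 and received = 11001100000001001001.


XOR: 00000111100000000000

Burst at position 5, length 4


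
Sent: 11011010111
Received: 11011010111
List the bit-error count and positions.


XOR: 00000000000

0 errors (received matches sent)


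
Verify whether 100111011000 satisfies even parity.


Number of 1s: 6

Yes, parity is correct (6 ones)


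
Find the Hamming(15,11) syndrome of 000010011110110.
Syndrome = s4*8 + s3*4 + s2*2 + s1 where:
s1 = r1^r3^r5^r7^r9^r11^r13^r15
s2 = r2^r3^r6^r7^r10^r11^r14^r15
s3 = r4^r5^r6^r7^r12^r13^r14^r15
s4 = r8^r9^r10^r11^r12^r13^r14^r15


s1=0, s2=1, s3=1, s4=0

Syndrome = 6 (error at position 6)


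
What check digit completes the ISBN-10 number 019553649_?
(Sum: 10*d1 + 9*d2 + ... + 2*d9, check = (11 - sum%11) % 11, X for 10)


Weighted sum: 215
215 mod 11 = 6

Check digit: 5


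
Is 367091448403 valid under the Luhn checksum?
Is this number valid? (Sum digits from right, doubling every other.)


Luhn sum = 53
53 mod 10 = 3

Invalid (Luhn sum mod 10 = 3)


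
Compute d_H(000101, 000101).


XOR: 000000
Count of 1s: 0

0


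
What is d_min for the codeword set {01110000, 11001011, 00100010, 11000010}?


Comparing all pairs, minimum distance: 2
Can detect 1 errors, correct 0 errors

2


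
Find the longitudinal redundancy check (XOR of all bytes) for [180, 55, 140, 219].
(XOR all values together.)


XOR chain: 180 ^ 55 ^ 140 ^ 219 = 212

212


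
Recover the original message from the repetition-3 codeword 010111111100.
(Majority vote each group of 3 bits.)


Groups: 010, 111, 111, 100
Majority votes: 0110

0110


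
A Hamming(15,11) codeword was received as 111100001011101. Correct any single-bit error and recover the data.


Syndrome = 8: error at position 8

Data: 10001011101 (corrected bit 8)


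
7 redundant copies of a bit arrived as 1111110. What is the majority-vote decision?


Ones: 6 out of 7
Threshold: 4

1 (6/7 voted 1)


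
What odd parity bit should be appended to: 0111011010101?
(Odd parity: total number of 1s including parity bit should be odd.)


Number of 1s in data: 8
Parity bit: 1

1


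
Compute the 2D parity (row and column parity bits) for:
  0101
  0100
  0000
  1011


Row parities: 0101
Column parities: 1010

Row P: 0101, Col P: 1010, Corner: 0


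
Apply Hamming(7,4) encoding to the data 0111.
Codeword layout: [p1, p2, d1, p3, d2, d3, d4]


Parity bits: p1=0, p2=0, p3=1

0001111


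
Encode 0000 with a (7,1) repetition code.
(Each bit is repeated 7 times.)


Each bit -> 7 copies

0000000000000000000000000000


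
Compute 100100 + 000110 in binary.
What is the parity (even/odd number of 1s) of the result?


100100 = 36
000110 = 6
Sum = 42 = 101010
1s count = 3

odd parity (3 ones in 101010)


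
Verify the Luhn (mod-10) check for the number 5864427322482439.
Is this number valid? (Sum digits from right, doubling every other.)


Luhn sum = 79
79 mod 10 = 9

Invalid (Luhn sum mod 10 = 9)


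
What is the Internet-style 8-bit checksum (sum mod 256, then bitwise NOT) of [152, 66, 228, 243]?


Sum = 689 mod 256 = 177
Complement = 78

78


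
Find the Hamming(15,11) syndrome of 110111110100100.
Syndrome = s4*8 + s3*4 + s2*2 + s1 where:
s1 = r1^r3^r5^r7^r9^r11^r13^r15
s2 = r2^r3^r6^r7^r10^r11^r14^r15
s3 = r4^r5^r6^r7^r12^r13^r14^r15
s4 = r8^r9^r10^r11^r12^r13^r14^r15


s1=0, s2=0, s3=1, s4=1

Syndrome = 12 (error at position 12)


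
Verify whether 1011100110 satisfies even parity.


Number of 1s: 6

Yes, parity is correct (6 ones)


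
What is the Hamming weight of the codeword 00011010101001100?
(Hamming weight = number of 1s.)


Counting 1s in 00011010101001100

7


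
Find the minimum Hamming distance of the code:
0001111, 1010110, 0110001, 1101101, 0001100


Comparing all pairs, minimum distance: 2
Can detect 1 errors, correct 0 errors

2


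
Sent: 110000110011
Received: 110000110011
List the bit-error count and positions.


XOR: 000000000000

0 errors (received matches sent)


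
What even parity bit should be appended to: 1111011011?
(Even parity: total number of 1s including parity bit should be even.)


Number of 1s in data: 8
Parity bit: 0

0


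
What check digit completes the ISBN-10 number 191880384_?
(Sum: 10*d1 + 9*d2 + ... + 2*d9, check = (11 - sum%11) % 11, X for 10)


Weighted sum: 247
247 mod 11 = 5

Check digit: 6


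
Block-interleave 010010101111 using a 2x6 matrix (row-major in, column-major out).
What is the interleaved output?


Matrix:
  010010
  101111
Read columns: 011001011101

011001011101


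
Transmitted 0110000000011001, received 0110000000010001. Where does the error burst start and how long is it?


XOR: 0000000000001000

Burst at position 12, length 1


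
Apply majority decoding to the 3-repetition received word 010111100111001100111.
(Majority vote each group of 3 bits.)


Groups: 010, 111, 100, 111, 001, 100, 111
Majority votes: 0101001

0101001


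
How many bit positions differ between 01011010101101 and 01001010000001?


XOR: 00010000101100
Count of 1s: 4

4


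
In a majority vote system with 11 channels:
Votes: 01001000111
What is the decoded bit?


Ones: 5 out of 11
Threshold: 6

0 (5/11 voted 1)


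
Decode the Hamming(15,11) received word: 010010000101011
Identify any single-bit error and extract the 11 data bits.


Syndrome = 0: no error detected

Data: 01000101011 (no errors)


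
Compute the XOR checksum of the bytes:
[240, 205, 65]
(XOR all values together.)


XOR chain: 240 ^ 205 ^ 65 = 124

124


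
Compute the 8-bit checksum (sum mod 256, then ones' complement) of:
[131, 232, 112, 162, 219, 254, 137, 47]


Sum = 1294 mod 256 = 14
Complement = 241

241


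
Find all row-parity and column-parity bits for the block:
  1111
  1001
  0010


Row parities: 001
Column parities: 0100

Row P: 001, Col P: 0100, Corner: 1


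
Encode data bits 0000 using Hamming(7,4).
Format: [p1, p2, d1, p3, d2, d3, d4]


Parity bits: p1=0, p2=0, p3=0

0000000


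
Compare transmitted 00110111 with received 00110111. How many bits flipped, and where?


XOR: 00000000

0 errors (received matches sent)


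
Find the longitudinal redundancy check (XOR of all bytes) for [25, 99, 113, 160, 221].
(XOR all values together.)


XOR chain: 25 ^ 99 ^ 113 ^ 160 ^ 221 = 118

118


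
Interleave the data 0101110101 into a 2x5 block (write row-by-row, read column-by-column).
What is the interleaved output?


Matrix:
  01011
  10101
Read columns: 0110011011

0110011011


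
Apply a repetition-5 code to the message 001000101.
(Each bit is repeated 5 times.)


Each bit -> 5 copies

000000000011111000000000000000111110000011111


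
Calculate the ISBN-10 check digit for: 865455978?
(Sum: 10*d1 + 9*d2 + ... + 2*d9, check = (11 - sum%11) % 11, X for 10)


Weighted sum: 330
330 mod 11 = 0

Check digit: 0


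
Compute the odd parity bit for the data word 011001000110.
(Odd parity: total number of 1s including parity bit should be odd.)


Number of 1s in data: 5
Parity bit: 0

0


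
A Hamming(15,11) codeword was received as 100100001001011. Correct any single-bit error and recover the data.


Syndrome = 1: error at position 1

Data: 00001001011 (corrected bit 1)


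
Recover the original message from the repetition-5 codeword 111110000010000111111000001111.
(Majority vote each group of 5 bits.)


Groups: 11111, 00000, 10000, 11111, 10000, 01111
Majority votes: 100101

100101


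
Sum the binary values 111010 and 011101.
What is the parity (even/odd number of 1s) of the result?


111010 = 58
011101 = 29
Sum = 87 = 1010111
1s count = 5

odd parity (5 ones in 1010111)


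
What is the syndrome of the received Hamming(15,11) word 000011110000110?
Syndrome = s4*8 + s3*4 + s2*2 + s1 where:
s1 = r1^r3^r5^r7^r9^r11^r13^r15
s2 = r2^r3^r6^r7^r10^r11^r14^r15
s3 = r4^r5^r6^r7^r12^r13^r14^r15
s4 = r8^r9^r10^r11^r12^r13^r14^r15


s1=1, s2=1, s3=1, s4=1

Syndrome = 15 (error at position 15)


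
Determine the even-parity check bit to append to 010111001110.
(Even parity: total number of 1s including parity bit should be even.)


Number of 1s in data: 7
Parity bit: 1

1


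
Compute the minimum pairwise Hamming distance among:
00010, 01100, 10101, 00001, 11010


Comparing all pairs, minimum distance: 2
Can detect 1 errors, correct 0 errors

2


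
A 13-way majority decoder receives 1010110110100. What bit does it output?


Ones: 7 out of 13
Threshold: 7

1 (7/13 voted 1)


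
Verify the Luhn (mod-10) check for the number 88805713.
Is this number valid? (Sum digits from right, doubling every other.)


Luhn sum = 35
35 mod 10 = 5

Invalid (Luhn sum mod 10 = 5)


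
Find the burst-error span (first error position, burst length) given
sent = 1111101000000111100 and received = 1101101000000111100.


XOR: 0010000000000000000

Burst at position 2, length 1


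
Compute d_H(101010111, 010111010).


XOR: 111101101
Count of 1s: 7

7


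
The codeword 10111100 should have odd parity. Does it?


Number of 1s: 5

Yes, parity is correct (5 ones)


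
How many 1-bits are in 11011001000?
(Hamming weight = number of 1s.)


Counting 1s in 11011001000

5


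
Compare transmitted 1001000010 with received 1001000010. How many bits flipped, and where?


XOR: 0000000000

0 errors (received matches sent)


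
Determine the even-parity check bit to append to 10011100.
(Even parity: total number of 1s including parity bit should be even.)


Number of 1s in data: 4
Parity bit: 0

0


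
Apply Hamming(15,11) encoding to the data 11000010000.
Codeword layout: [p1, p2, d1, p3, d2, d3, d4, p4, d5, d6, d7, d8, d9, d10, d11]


Parity bits: p1=1, p2=0, p3=1, p4=1

101110010010000


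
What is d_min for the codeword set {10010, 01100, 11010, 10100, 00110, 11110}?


Comparing all pairs, minimum distance: 1
Can detect 0 errors, correct 0 errors

1


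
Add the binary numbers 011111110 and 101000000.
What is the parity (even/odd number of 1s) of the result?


011111110 = 254
101000000 = 320
Sum = 574 = 1000111110
1s count = 6

even parity (6 ones in 1000111110)


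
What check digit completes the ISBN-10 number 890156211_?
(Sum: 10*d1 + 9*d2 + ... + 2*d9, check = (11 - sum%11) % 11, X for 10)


Weighted sum: 241
241 mod 11 = 10

Check digit: 1


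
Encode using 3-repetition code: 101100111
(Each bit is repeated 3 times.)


Each bit -> 3 copies

111000111111000000111111111


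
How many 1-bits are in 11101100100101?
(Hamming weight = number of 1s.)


Counting 1s in 11101100100101

8


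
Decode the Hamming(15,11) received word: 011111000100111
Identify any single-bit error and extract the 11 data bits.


Syndrome = 0: no error detected

Data: 11100100111 (no errors)


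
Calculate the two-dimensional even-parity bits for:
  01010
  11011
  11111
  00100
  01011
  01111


Row parities: 001110
Column parities: 01110

Row P: 001110, Col P: 01110, Corner: 1


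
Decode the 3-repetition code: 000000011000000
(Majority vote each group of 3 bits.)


Groups: 000, 000, 011, 000, 000
Majority votes: 00100

00100


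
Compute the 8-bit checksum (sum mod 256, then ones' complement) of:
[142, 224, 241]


Sum = 607 mod 256 = 95
Complement = 160

160


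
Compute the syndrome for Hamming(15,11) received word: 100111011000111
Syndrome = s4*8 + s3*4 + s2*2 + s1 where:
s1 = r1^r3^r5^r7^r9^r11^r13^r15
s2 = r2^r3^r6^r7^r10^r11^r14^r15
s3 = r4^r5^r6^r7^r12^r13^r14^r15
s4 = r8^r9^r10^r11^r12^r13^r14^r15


s1=1, s2=1, s3=0, s4=1

Syndrome = 11 (error at position 11)


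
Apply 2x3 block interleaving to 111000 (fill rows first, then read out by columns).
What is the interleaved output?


Matrix:
  111
  000
Read columns: 101010

101010


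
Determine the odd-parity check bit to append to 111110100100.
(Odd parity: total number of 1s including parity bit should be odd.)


Number of 1s in data: 7
Parity bit: 0

0


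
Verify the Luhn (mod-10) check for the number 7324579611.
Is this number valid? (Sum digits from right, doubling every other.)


Luhn sum = 42
42 mod 10 = 2

Invalid (Luhn sum mod 10 = 2)


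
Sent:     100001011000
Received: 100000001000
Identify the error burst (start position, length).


XOR: 000001010000

Burst at position 5, length 3


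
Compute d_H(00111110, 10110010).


XOR: 10001100
Count of 1s: 3

3


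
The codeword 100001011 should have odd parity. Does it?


Number of 1s: 4

No, parity error (4 ones)


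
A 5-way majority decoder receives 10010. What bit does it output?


Ones: 2 out of 5
Threshold: 3

0 (2/5 voted 1)


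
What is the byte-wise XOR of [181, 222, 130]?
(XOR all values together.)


XOR chain: 181 ^ 222 ^ 130 = 233

233


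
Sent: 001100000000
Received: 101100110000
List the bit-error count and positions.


XOR: 100000110000

3 error(s) at position(s): 0, 6, 7


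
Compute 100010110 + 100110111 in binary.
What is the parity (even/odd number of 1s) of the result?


100010110 = 278
100110111 = 311
Sum = 589 = 1001001101
1s count = 5

odd parity (5 ones in 1001001101)


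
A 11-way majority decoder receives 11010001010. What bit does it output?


Ones: 5 out of 11
Threshold: 6

0 (5/11 voted 1)


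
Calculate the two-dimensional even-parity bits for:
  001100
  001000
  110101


Row parities: 010
Column parities: 110001

Row P: 010, Col P: 110001, Corner: 1


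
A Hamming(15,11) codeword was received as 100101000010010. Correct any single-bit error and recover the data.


Syndrome = 6: error at position 6

Data: 00000010010 (corrected bit 6)


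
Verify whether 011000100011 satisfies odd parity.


Number of 1s: 5

Yes, parity is correct (5 ones)


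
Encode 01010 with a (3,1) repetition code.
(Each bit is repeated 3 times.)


Each bit -> 3 copies

000111000111000


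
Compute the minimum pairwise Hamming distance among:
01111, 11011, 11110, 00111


Comparing all pairs, minimum distance: 1
Can detect 0 errors, correct 0 errors

1


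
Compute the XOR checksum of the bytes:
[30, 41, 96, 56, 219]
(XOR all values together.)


XOR chain: 30 ^ 41 ^ 96 ^ 56 ^ 219 = 180

180


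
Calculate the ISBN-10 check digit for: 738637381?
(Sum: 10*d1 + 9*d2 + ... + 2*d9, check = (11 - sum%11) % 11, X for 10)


Weighted sum: 294
294 mod 11 = 8

Check digit: 3


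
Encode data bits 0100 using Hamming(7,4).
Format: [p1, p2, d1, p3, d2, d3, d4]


Parity bits: p1=1, p2=0, p3=1

1001100


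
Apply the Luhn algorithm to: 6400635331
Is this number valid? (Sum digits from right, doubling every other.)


Luhn sum = 24
24 mod 10 = 4

Invalid (Luhn sum mod 10 = 4)


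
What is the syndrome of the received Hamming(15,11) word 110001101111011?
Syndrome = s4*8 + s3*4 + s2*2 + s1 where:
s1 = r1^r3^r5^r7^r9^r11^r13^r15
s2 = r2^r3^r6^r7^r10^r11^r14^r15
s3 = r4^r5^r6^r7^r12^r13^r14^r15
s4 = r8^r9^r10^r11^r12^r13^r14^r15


s1=1, s2=1, s3=1, s4=0

Syndrome = 7 (error at position 7)


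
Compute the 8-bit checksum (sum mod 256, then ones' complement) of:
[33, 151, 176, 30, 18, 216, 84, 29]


Sum = 737 mod 256 = 225
Complement = 30

30
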